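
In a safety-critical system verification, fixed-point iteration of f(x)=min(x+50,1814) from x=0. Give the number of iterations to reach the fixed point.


Step 1: x=0, cap=1814, increment=50
Step 2: x grows by 50 each step until capped at 1814; fixed point is x=1814
Step 3: iterations = ceil(1814/50) = 37

37


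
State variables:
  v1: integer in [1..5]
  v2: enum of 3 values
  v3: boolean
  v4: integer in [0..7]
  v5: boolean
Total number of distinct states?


State space = product of domain sizes of all variables.
Domain sizes:
  v1 (integer in [1..5]): 5
  v2 (enum of 3 values): 3
  v3 (boolean): 2
  v4 (integer in [0..7]): 8
  v5 (boolean): 2
Product = 5 * 3 * 2 * 8 * 2 = 480

480


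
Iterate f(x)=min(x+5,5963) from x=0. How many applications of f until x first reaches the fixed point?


Step 1: x=0, cap=5963, increment=5
Step 2: x grows by 5 each step until capped at 5963; fixed point is x=5963
Step 3: iterations = ceil(5963/5) = 1193

1193


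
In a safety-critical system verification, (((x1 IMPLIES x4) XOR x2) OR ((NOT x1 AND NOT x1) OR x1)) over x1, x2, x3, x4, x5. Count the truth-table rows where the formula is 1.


Formula: (((x1 IMPLIES x4) XOR x2) OR ((NOT x1 AND NOT x1) OR x1)) over 5 vars (32 rows)
Evaluate each row (x1, x2, x3, x4, x5 as bits, MSB first):
  row 0 [00000]: (((0 IMPLIES 0) XOR 0) OR ((NOT 0 AND NOT 0) OR 0)) -> 1
  row 1 [00001]: (((0 IMPLIES 0) XOR 0) OR ((NOT 0 AND NOT 0) OR 0)) -> 1
  row 2 [00010]: (((0 IMPLIES 1) XOR 0) OR ((NOT 0 AND NOT 0) OR 0)) -> 1
  row 3 [00011]: (((0 IMPLIES 1) XOR 0) OR ((NOT 0 AND NOT 0) OR 0)) -> 1
  row 4 [00100]: (((0 IMPLIES 0) XOR 0) OR ((NOT 0 AND NOT 0) OR 0)) -> 1
  row 5 [00101]: (((0 IMPLIES 0) XOR 0) OR ((NOT 0 AND NOT 0) OR 0)) -> 1
  row 6 [00110]: (((0 IMPLIES 1) XOR 0) OR ((NOT 0 AND NOT 0) OR 0)) -> 1
  row 7 [00111]: (((0 IMPLIES 1) XOR 0) OR ((NOT 0 AND NOT 0) OR 0)) -> 1
  row 8 [01000]: (((0 IMPLIES 0) XOR 1) OR ((NOT 0 AND NOT 0) OR 0)) -> 1
  row 9 [01001]: (((0 IMPLIES 0) XOR 1) OR ((NOT 0 AND NOT 0) OR 0)) -> 1
  row 10 [01010]: (((0 IMPLIES 1) XOR 1) OR ((NOT 0 AND NOT 0) OR 0)) -> 1
  row 11 [01011]: (((0 IMPLIES 1) XOR 1) OR ((NOT 0 AND NOT 0) OR 0)) -> 1
  row 12 [01100]: (((0 IMPLIES 0) XOR 1) OR ((NOT 0 AND NOT 0) OR 0)) -> 1
  row 13 [01101]: (((0 IMPLIES 0) XOR 1) OR ((NOT 0 AND NOT 0) OR 0)) -> 1
  row 14 [01110]: (((0 IMPLIES 1) XOR 1) OR ((NOT 0 AND NOT 0) OR 0)) -> 1
  row 15 [01111]: (((0 IMPLIES 1) XOR 1) OR ((NOT 0 AND NOT 0) OR 0)) -> 1
  row 16 [10000]: (((1 IMPLIES 0) XOR 0) OR ((NOT 1 AND NOT 1) OR 1)) -> 1
  row 17 [10001]: (((1 IMPLIES 0) XOR 0) OR ((NOT 1 AND NOT 1) OR 1)) -> 1
  row 18 [10010]: (((1 IMPLIES 1) XOR 0) OR ((NOT 1 AND NOT 1) OR 1)) -> 1
  row 19 [10011]: (((1 IMPLIES 1) XOR 0) OR ((NOT 1 AND NOT 1) OR 1)) -> 1
  row 20 [10100]: (((1 IMPLIES 0) XOR 0) OR ((NOT 1 AND NOT 1) OR 1)) -> 1
  row 21 [10101]: (((1 IMPLIES 0) XOR 0) OR ((NOT 1 AND NOT 1) OR 1)) -> 1
  row 22 [10110]: (((1 IMPLIES 1) XOR 0) OR ((NOT 1 AND NOT 1) OR 1)) -> 1
  row 23 [10111]: (((1 IMPLIES 1) XOR 0) OR ((NOT 1 AND NOT 1) OR 1)) -> 1
  row 24 [11000]: (((1 IMPLIES 0) XOR 1) OR ((NOT 1 AND NOT 1) OR 1)) -> 1
  row 25 [11001]: (((1 IMPLIES 0) XOR 1) OR ((NOT 1 AND NOT 1) OR 1)) -> 1
  row 26 [11010]: (((1 IMPLIES 1) XOR 1) OR ((NOT 1 AND NOT 1) OR 1)) -> 1
  row 27 [11011]: (((1 IMPLIES 1) XOR 1) OR ((NOT 1 AND NOT 1) OR 1)) -> 1
  row 28 [11100]: (((1 IMPLIES 0) XOR 1) OR ((NOT 1 AND NOT 1) OR 1)) -> 1
  row 29 [11101]: (((1 IMPLIES 0) XOR 1) OR ((NOT 1 AND NOT 1) OR 1)) -> 1
  row 30 [11110]: (((1 IMPLIES 1) XOR 1) OR ((NOT 1 AND NOT 1) OR 1)) -> 1
  row 31 [11111]: (((1 IMPLIES 1) XOR 1) OR ((NOT 1 AND NOT 1) OR 1)) -> 1
Full result column, 8 rows per line (x1,x2 fixed per line; x3,x4,x5 runs 000..111 left to right):
  rows 0-7 [x1,x2=00]: 11111111  (ones: 8)
  rows 8-15 [x1,x2=01]: 11111111  (ones: 8)
  rows 16-23 [x1,x2=10]: 11111111  (ones: 8)
  rows 24-31 [x1,x2=11]: 11111111  (ones: 8)
Count of 1-rows = 8+8+8+8 = 32

32


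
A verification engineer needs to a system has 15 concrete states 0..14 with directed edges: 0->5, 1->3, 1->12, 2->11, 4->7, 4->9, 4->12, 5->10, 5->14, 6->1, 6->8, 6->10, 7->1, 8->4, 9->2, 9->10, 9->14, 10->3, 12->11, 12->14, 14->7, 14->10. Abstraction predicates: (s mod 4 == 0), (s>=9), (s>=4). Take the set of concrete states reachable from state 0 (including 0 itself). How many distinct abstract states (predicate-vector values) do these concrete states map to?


BFS from 0:
Concrete reachable: {0, 1, 3, 5, 7, 10, 11, 12, 14}
Abstract via predicates (s mod 4 == 0), (s>=9), (s>=4):
  (0,0,0) <- {1, 3}
  (0,0,1) <- {5, 7}
  (0,1,1) <- {10, 11, 14}
  (1,0,0) <- {0}
  (1,1,1) <- {12}
Distinct abstract states = 5

5


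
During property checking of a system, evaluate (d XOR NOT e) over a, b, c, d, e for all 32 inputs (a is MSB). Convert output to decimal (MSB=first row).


Formula: (d XOR NOT e) over a, b, c, d, e (32 rows)
Evaluate each row (bits = a,b,c,d,e, MSB first):
  row 0 [00000]: (0 XOR NOT 0) -> 1
  row 1 [00001]: (0 XOR NOT 1) -> 0
  row 2 [00010]: (1 XOR NOT 0) -> 0
  row 3 [00011]: (1 XOR NOT 1) -> 1
  row 4 [00100]: (0 XOR NOT 0) -> 1
  row 5 [00101]: (0 XOR NOT 1) -> 0
  row 6 [00110]: (1 XOR NOT 0) -> 0
  row 7 [00111]: (1 XOR NOT 1) -> 1
  row 8 [01000]: (0 XOR NOT 0) -> 1
  row 9 [01001]: (0 XOR NOT 1) -> 0
  row 10 [01010]: (1 XOR NOT 0) -> 0
  row 11 [01011]: (1 XOR NOT 1) -> 1
  row 12 [01100]: (0 XOR NOT 0) -> 1
  row 13 [01101]: (0 XOR NOT 1) -> 0
  row 14 [01110]: (1 XOR NOT 0) -> 0
  row 15 [01111]: (1 XOR NOT 1) -> 1
  row 16 [10000]: (0 XOR NOT 0) -> 1
  row 17 [10001]: (0 XOR NOT 1) -> 0
  row 18 [10010]: (1 XOR NOT 0) -> 0
  row 19 [10011]: (1 XOR NOT 1) -> 1
  row 20 [10100]: (0 XOR NOT 0) -> 1
  row 21 [10101]: (0 XOR NOT 1) -> 0
  row 22 [10110]: (1 XOR NOT 0) -> 0
  row 23 [10111]: (1 XOR NOT 1) -> 1
  row 24 [11000]: (0 XOR NOT 0) -> 1
  row 25 [11001]: (0 XOR NOT 1) -> 0
  row 26 [11010]: (1 XOR NOT 0) -> 0
  row 27 [11011]: (1 XOR NOT 1) -> 1
  row 28 [11100]: (0 XOR NOT 0) -> 1
  row 29 [11101]: (0 XOR NOT 1) -> 0
  row 30 [11110]: (1 XOR NOT 0) -> 0
  row 31 [11111]: (1 XOR NOT 1) -> 1
Full result column, 4 rows per line (a,b,c fixed per line; d,e runs 00..11 left to right):
  rows 0-3 [a,b,c=000]: 1001  = hex 9
  rows 4-7 [a,b,c=001]: 1001  = hex 9
  rows 8-11 [a,b,c=010]: 1001  = hex 9
  rows 12-15 [a,b,c=011]: 1001  = hex 9
  rows 16-19 [a,b,c=100]: 1001  = hex 9
  rows 20-23 [a,b,c=101]: 1001  = hex 9
  rows 24-27 [a,b,c=110]: 1001  = hex 9
  rows 28-31 [a,b,c=111]: 1001  = hex 9
Output column (row 0 .. row 31) = 10011001100110011001100110011001
Output column grouped in 4s = 1001 1001 1001 1001 1001 1001 1001 1001 = 0x99999999
Convert to decimal digit by digit (value = value*16 + digit):
  9 -> 9
  9*16 + 9 = 153
  153*16 + 9 = 2457
  2457*16 + 9 = 39321
  39321*16 + 9 = 629145
  629145*16 + 9 = 10066329
  10066329*16 + 9 = 161061273
  161061273*16 + 9 = 2576980377
Decimal = 2576980377

2576980377


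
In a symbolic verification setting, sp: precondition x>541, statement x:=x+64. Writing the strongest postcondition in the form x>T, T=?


Formula: sp(P, x:=E) = exists old_x. (x = E[old_x/x]) AND P[old_x/x] (old_x is the value of x before the assignment; eliminate old_x by solving x = E[old_x/x] for old_x)
Step 1: Precondition P: x>541, i.e. old_x > 541
Step 2: Assignment gives x = old_x + 64, so old_x = x - 64
Step 3: Substitute into P: x - 64 > 541
Step 4: Simplify: x > 541+64 = 605

605


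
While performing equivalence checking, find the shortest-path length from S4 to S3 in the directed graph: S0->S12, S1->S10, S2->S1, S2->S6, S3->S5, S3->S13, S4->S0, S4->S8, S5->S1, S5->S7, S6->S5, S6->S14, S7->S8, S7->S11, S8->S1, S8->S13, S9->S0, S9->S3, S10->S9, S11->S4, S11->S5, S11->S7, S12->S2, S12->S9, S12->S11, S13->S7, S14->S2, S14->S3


BFS layer-by-layer from S4:
  dist 0: {S4}
  dist 1: {S0, S8}
  dist 2: {S1, S12, S13}
  dist 3: {S2, S7, S9, S10, S11}
  dist 4: {S3, S5, S6}
  -> S3 reached at distance 4
Shortest path length = 4

4


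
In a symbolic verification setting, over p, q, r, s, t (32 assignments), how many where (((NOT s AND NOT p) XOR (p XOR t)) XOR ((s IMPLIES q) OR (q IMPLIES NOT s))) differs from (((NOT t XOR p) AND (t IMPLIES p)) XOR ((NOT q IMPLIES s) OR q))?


F1 = (((NOT s AND NOT p) XOR (p XOR t)) XOR ((s IMPLIES q) OR (q IMPLIES NOT s)))
F2 = (((NOT t XOR p) AND (t IMPLIES p)) XOR ((NOT q IMPLIES s) OR q))
Evaluate both on each of 32 rows (bits = p,q,r,s,t):
  row 0 [00000]: F1=0 F2=1 (differ) -> 1
  row 1 [00001]: F1=1 F2=0 (differ) -> 1
  row 2 [00010]: F1=1 F2=0 (differ) -> 1
  row 3 [00011]: F1=0 F2=1 (differ) -> 1
  row 4 [00100]: F1=0 F2=1 (differ) -> 1
  row 5 [00101]: F1=1 F2=0 (differ) -> 1
  row 6 [00110]: F1=1 F2=0 (differ) -> 1
  row 7 [00111]: F1=0 F2=1 (differ) -> 1
  row 8 [01000]: F1=0 F2=0 -> 0
  row 9 [01001]: F1=1 F2=1 -> 0
  row 10 [01010]: F1=1 F2=0 (differ) -> 1
  row 11 [01011]: F1=0 F2=1 (differ) -> 1
  row 12 [01100]: F1=0 F2=0 -> 0
  row 13 [01101]: F1=1 F2=1 -> 0
  row 14 [01110]: F1=1 F2=0 (differ) -> 1
  row 15 [01111]: F1=0 F2=1 (differ) -> 1
  row 16 [10000]: F1=0 F2=0 -> 0
  row 17 [10001]: F1=1 F2=1 -> 0
  row 18 [10010]: F1=0 F2=1 (differ) -> 1
  row 19 [10011]: F1=1 F2=0 (differ) -> 1
  row 20 [10100]: F1=0 F2=0 -> 0
  row 21 [10101]: F1=1 F2=1 -> 0
  row 22 [10110]: F1=0 F2=1 (differ) -> 1
  row 23 [10111]: F1=1 F2=0 (differ) -> 1
  row 24 [11000]: F1=0 F2=1 (differ) -> 1
  row 25 [11001]: F1=1 F2=0 (differ) -> 1
  row 26 [11010]: F1=0 F2=1 (differ) -> 1
  row 27 [11011]: F1=1 F2=0 (differ) -> 1
  row 28 [11100]: F1=0 F2=1 (differ) -> 1
  row 29 [11101]: F1=1 F2=0 (differ) -> 1
  row 30 [11110]: F1=0 F2=1 (differ) -> 1
  row 31 [11111]: F1=1 F2=0 (differ) -> 1
Full result column, 8 rows per line (p,q fixed per line; r,s,t runs 000..111 left to right):
  rows 0-7 [p,q=00]: 11111111  (ones: 8)
  rows 8-15 [p,q=01]: 00110011  (ones: 4)
  rows 16-23 [p,q=10]: 00110011  (ones: 4)
  rows 24-31 [p,q=11]: 11111111  (ones: 8)
Disagreements = 8+4+4+8 = 24

24


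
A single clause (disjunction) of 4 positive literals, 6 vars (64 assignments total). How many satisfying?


Step 1: Total=2^6=64
Step 2: Unsat when all 4 false: 2^2=4
Step 3: Sat=64-4=60

60


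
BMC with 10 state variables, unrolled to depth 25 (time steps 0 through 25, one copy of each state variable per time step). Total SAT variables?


BMC unrolls to depth k, creating one copy of each state var for steps 0..k.
Step count = 25 + 1 = 26 (steps 0 through 25)
Vars per step = 10
Total = 10 * 26 = 260

260


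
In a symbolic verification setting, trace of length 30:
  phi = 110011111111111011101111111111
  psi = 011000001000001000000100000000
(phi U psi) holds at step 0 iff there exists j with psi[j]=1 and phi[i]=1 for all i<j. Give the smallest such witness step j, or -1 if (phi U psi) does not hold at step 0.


(phi U psi) at 0: need smallest j with psi[j]=1 and phi[i]=1 for all i in [0,j).
Scan from step 0:
  step 0: phi=1, psi=0 -> continue
  step 1: psi=1 and phi held for [0,1) -> witness found
Witness step = 1

1


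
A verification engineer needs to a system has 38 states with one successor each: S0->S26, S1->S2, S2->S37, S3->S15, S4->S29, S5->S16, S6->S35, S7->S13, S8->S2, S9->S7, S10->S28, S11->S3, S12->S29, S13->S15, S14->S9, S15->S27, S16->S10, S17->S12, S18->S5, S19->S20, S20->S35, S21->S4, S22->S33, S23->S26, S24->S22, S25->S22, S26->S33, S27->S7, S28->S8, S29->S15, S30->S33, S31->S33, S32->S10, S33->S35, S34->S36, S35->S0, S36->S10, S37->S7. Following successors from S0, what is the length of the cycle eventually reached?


Trace from S0 until a state repeats:
  S0 -> S26 -> S33 -> S35 -> S0
S0 first seen at step 0, revisited at step 4.
Cycle length = 4 - 0 = 4

4


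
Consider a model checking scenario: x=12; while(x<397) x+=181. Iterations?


Step 1: x goes from 12 toward 397 by 181; the body runs while x<397, so iterations = ceil((bound-start)/step)
Step 2: Distance=385
Step 3: ceil(385/181)=3

3


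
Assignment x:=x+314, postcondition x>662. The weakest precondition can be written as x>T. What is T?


Formula: wp(x:=E, P) = P[E/x] (substitute E for x in postcondition)
Step 1: Postcondition: x>662
Step 2: Substitute x+314 for x: x+314>662
Step 3: Solve for x: x > 662-314 = 348

348


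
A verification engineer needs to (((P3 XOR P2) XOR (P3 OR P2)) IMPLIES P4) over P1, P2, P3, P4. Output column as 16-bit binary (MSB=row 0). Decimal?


Formula: (((P3 XOR P2) XOR (P3 OR P2)) IMPLIES P4) over P1, P2, P3, P4 (16 rows)
Evaluate each row (bits = P1,P2,P3,P4, MSB first):
  row 0 [0000]: (((0 XOR 0) XOR (0 OR 0)) IMPLIES 0) -> 1
  row 1 [0001]: (((0 XOR 0) XOR (0 OR 0)) IMPLIES 1) -> 1
  row 2 [0010]: (((1 XOR 0) XOR (1 OR 0)) IMPLIES 0) -> 1
  row 3 [0011]: (((1 XOR 0) XOR (1 OR 0)) IMPLIES 1) -> 1
  row 4 [0100]: (((0 XOR 1) XOR (0 OR 1)) IMPLIES 0) -> 1
  row 5 [0101]: (((0 XOR 1) XOR (0 OR 1)) IMPLIES 1) -> 1
  row 6 [0110]: (((1 XOR 1) XOR (1 OR 1)) IMPLIES 0) -> 0
  row 7 [0111]: (((1 XOR 1) XOR (1 OR 1)) IMPLIES 1) -> 1
  row 8 [1000]: (((0 XOR 0) XOR (0 OR 0)) IMPLIES 0) -> 1
  row 9 [1001]: (((0 XOR 0) XOR (0 OR 0)) IMPLIES 1) -> 1
  row 10 [1010]: (((1 XOR 0) XOR (1 OR 0)) IMPLIES 0) -> 1
  row 11 [1011]: (((1 XOR 0) XOR (1 OR 0)) IMPLIES 1) -> 1
  row 12 [1100]: (((0 XOR 1) XOR (0 OR 1)) IMPLIES 0) -> 1
  row 13 [1101]: (((0 XOR 1) XOR (0 OR 1)) IMPLIES 1) -> 1
  row 14 [1110]: (((1 XOR 1) XOR (1 OR 1)) IMPLIES 0) -> 0
  row 15 [1111]: (((1 XOR 1) XOR (1 OR 1)) IMPLIES 1) -> 1
Full result column, 4 rows per line (P1,P2 fixed per line; P3,P4 runs 00..11 left to right):
  rows 0-3 [P1,P2=00]: 1111  = hex F
  rows 4-7 [P1,P2=01]: 1101  = hex D
  rows 8-11 [P1,P2=10]: 1111  = hex F
  rows 12-15 [P1,P2=11]: 1101  = hex D
Output column (row 0 .. row 15) = 1111110111111101
Output column grouped in 4s = 1111 1101 1111 1101 = 0xFDFD
Convert to decimal digit by digit (value = value*16 + digit):
  F -> 15
  15*16 + 13 (D) = 253
  253*16 + 15 (F) = 4063
  4063*16 + 13 (D) = 65021
Decimal = 65021

65021


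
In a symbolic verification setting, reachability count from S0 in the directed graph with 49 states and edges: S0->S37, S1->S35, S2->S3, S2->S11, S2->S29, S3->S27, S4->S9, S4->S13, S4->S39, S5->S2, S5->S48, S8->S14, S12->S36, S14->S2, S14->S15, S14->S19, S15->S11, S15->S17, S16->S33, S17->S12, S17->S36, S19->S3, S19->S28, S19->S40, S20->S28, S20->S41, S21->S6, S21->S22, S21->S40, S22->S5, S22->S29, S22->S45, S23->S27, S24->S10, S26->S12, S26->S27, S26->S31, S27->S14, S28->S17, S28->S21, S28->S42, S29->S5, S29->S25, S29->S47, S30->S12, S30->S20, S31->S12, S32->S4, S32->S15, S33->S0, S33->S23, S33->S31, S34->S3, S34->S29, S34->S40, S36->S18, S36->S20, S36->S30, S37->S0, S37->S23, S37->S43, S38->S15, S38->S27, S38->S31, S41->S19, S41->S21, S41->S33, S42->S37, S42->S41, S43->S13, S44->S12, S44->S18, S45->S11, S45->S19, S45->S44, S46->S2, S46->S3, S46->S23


BFS from S0:
  layer 0: {S0}
  layer 1: {S37}
  layer 2: {S23, S43}
  layer 3: {S13, S27}
  layer 4: {S14}
  layer 5: {S2, S15, S19}
  layer 6: {S3, S11, S17, S28, S29, S40}
  layer 7: {S5, S12, S21, S25, S36, S42, S47}
  layer 8: {S6, S18, S20, S22, S30, S41, S48}
  layer 9: {S33, S45}
  layer 10: {S31, S44}
Reachable set: {S0, S2, S3, S5, S6, S11, S12, S13, S14, S15, S17, S18, S19, S20, S21, S22, S23, S25, S27, S28, S29, S30, S31, S33, S36, S37, S40, S41, S42, S43, S44, S45, S47, S48}
Count = 34

34


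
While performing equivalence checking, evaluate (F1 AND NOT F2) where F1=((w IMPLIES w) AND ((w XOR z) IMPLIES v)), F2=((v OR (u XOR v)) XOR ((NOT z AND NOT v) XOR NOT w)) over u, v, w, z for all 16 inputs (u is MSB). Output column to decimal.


F1 = ((w IMPLIES w) AND ((w XOR z) IMPLIES v))
F2 = ((v OR (u XOR v)) XOR ((NOT z AND NOT v) XOR NOT w))
Counterexample to F1=>F2 is where F1=1 and F2=0.
Evaluate each row (bits = u,v,w,z, MSB first):
  row 0 [0000]: F1=1 F2=0 -> F1&~F2 -> 1
  row 1 [0001]: F1=0 F2=1 -> F1&~F2 -> 0
  row 2 [0010]: F1=0 F2=1 -> F1&~F2 -> 0
  row 3 [0011]: F1=1 F2=0 -> F1&~F2 -> 1
  row 4 [0100]: F1=1 F2=0 -> F1&~F2 -> 1
  row 5 [0101]: F1=1 F2=0 -> F1&~F2 -> 1
  row 6 [0110]: F1=1 F2=1 -> F1&~F2 -> 0
  row 7 [0111]: F1=1 F2=1 -> F1&~F2 -> 0
  row 8 [1000]: F1=1 F2=1 -> F1&~F2 -> 0
  row 9 [1001]: F1=0 F2=0 -> F1&~F2 -> 0
  row 10 [1010]: F1=0 F2=0 -> F1&~F2 -> 0
  row 11 [1011]: F1=1 F2=1 -> F1&~F2 -> 0
  row 12 [1100]: F1=1 F2=0 -> F1&~F2 -> 1
  row 13 [1101]: F1=1 F2=0 -> F1&~F2 -> 1
  row 14 [1110]: F1=1 F2=1 -> F1&~F2 -> 0
  row 15 [1111]: F1=1 F2=1 -> F1&~F2 -> 0
Full result column, 4 rows per line (u,v fixed per line; w,z runs 00..11 left to right):
  rows 0-3 [u,v=00]: 1001  = hex 9
  rows 4-7 [u,v=01]: 1100  = hex C
  rows 8-11 [u,v=10]: 0000  = hex 0
  rows 12-15 [u,v=11]: 1100  = hex C
Counterexample vector (row 0 .. row 15) = 1001110000001100
Output column grouped in 4s = 1001 1100 0000 1100 = 0x9C0C
Convert to decimal digit by digit (value = value*16 + digit):
  9 -> 9
  9*16 + 12 (C) = 156
  156*16 + 0 = 2496
  2496*16 + 12 (C) = 39948
Decimal = 39948

39948


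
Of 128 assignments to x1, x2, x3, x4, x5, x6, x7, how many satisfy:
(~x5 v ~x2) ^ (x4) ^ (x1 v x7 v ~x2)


CNF with 3 clauses over 7 vars (128 assignments).
An assignment satisfies CNF iff every clause has >=1 true literal.
Check each row (bits = x1,x2,x3,x4,x5,x6,x7; clause T/F shown):
  row 0 [0000000]: clauses=TFT -> 0
  row 1 [0000001]: clauses=TFT -> 0
  row 2 [0000010]: clauses=TFT -> 0
  row 3 [0000011]: clauses=TFT -> 0
  row 4 [0000100]: clauses=TFT -> 0
  (every remaining row is evaluated the same way; all 128 results are listed next)
Full result column, 8 rows per line (x1,x2,x3,x4 fixed per line; x5,x6,x7 runs 000..111 left to right):
  rows 0-7 [x1,x2,x3,x4=0000]: 00000000  (ones: 0)
  rows 8-15 [x1,x2,x3,x4=0001]: 11111111  (ones: 8)
  rows 16-23 [x1,x2,x3,x4=0010]: 00000000  (ones: 0)
  rows 24-31 [x1,x2,x3,x4=0011]: 11111111  (ones: 8)
  rows 32-39 [x1,x2,x3,x4=0100]: 00000000  (ones: 0)
  rows 40-47 [x1,x2,x3,x4=0101]: 01010000  (ones: 2)
  rows 48-55 [x1,x2,x3,x4=0110]: 00000000  (ones: 0)
  rows 56-63 [x1,x2,x3,x4=0111]: 01010000  (ones: 2)
  rows 64-71 [x1,x2,x3,x4=1000]: 00000000  (ones: 0)
  rows 72-79 [x1,x2,x3,x4=1001]: 11111111  (ones: 8)
  rows 80-87 [x1,x2,x3,x4=1010]: 00000000  (ones: 0)
  rows 88-95 [x1,x2,x3,x4=1011]: 11111111  (ones: 8)
  rows 96-103 [x1,x2,x3,x4=1100]: 00000000  (ones: 0)
  rows 104-111 [x1,x2,x3,x4=1101]: 11110000  (ones: 4)
  rows 112-119 [x1,x2,x3,x4=1110]: 00000000  (ones: 0)
  rows 120-127 [x1,x2,x3,x4=1111]: 11110000  (ones: 4)
Satisfying assignments = 0+8+0+8+0+2+0+2+0+8+0+8+0+4+0+4 = 44

44


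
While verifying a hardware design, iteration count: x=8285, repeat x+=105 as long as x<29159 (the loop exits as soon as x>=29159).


Step 1: x goes from 8285 toward 29159 by 105; the body runs while x<29159, so iterations = ceil((bound-start)/step)
Step 2: Distance=20874
Step 3: ceil(20874/105)=199

199


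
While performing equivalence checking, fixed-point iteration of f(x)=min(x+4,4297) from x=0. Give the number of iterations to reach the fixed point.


Step 1: x=0, cap=4297, increment=4
Step 2: x grows by 4 each step until capped at 4297; fixed point is x=4297
Step 3: iterations = ceil(4297/4) = 1075

1075


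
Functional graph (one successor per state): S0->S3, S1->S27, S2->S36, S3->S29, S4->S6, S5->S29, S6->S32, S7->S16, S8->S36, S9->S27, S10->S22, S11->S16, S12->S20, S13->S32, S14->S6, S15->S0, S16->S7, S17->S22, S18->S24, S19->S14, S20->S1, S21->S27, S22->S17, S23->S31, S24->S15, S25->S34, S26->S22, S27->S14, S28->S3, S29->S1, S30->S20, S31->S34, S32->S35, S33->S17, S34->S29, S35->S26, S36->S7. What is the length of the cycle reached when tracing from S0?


Trace from S0 until a state repeats:
  S0 -> S3 -> S29 -> S1 -> S27 -> S14 -> S6 -> S32 -> S35 -> S26 -> S22 -> S17 -> S22
S22 first seen at step 10, revisited at step 12.
Cycle length = 12 - 10 = 2

2


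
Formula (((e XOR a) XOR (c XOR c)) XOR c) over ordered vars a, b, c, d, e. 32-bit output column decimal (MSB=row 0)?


Formula: (((e XOR a) XOR (c XOR c)) XOR c) over a, b, c, d, e (32 rows)
Evaluate each row (bits = a,b,c,d,e, MSB first):
  row 0 [00000]: (((0 XOR 0) XOR (0 XOR 0)) XOR 0) -> 0
  row 1 [00001]: (((1 XOR 0) XOR (0 XOR 0)) XOR 0) -> 1
  row 2 [00010]: (((0 XOR 0) XOR (0 XOR 0)) XOR 0) -> 0
  row 3 [00011]: (((1 XOR 0) XOR (0 XOR 0)) XOR 0) -> 1
  row 4 [00100]: (((0 XOR 0) XOR (1 XOR 1)) XOR 1) -> 1
  row 5 [00101]: (((1 XOR 0) XOR (1 XOR 1)) XOR 1) -> 0
  row 6 [00110]: (((0 XOR 0) XOR (1 XOR 1)) XOR 1) -> 1
  row 7 [00111]: (((1 XOR 0) XOR (1 XOR 1)) XOR 1) -> 0
  row 8 [01000]: (((0 XOR 0) XOR (0 XOR 0)) XOR 0) -> 0
  row 9 [01001]: (((1 XOR 0) XOR (0 XOR 0)) XOR 0) -> 1
  row 10 [01010]: (((0 XOR 0) XOR (0 XOR 0)) XOR 0) -> 0
  row 11 [01011]: (((1 XOR 0) XOR (0 XOR 0)) XOR 0) -> 1
  row 12 [01100]: (((0 XOR 0) XOR (1 XOR 1)) XOR 1) -> 1
  row 13 [01101]: (((1 XOR 0) XOR (1 XOR 1)) XOR 1) -> 0
  row 14 [01110]: (((0 XOR 0) XOR (1 XOR 1)) XOR 1) -> 1
  row 15 [01111]: (((1 XOR 0) XOR (1 XOR 1)) XOR 1) -> 0
  row 16 [10000]: (((0 XOR 1) XOR (0 XOR 0)) XOR 0) -> 1
  row 17 [10001]: (((1 XOR 1) XOR (0 XOR 0)) XOR 0) -> 0
  row 18 [10010]: (((0 XOR 1) XOR (0 XOR 0)) XOR 0) -> 1
  row 19 [10011]: (((1 XOR 1) XOR (0 XOR 0)) XOR 0) -> 0
  row 20 [10100]: (((0 XOR 1) XOR (1 XOR 1)) XOR 1) -> 0
  row 21 [10101]: (((1 XOR 1) XOR (1 XOR 1)) XOR 1) -> 1
  row 22 [10110]: (((0 XOR 1) XOR (1 XOR 1)) XOR 1) -> 0
  row 23 [10111]: (((1 XOR 1) XOR (1 XOR 1)) XOR 1) -> 1
  row 24 [11000]: (((0 XOR 1) XOR (0 XOR 0)) XOR 0) -> 1
  row 25 [11001]: (((1 XOR 1) XOR (0 XOR 0)) XOR 0) -> 0
  row 26 [11010]: (((0 XOR 1) XOR (0 XOR 0)) XOR 0) -> 1
  row 27 [11011]: (((1 XOR 1) XOR (0 XOR 0)) XOR 0) -> 0
  row 28 [11100]: (((0 XOR 1) XOR (1 XOR 1)) XOR 1) -> 0
  row 29 [11101]: (((1 XOR 1) XOR (1 XOR 1)) XOR 1) -> 1
  row 30 [11110]: (((0 XOR 1) XOR (1 XOR 1)) XOR 1) -> 0
  row 31 [11111]: (((1 XOR 1) XOR (1 XOR 1)) XOR 1) -> 1
Full result column, 4 rows per line (a,b,c fixed per line; d,e runs 00..11 left to right):
  rows 0-3 [a,b,c=000]: 0101  = hex 5
  rows 4-7 [a,b,c=001]: 1010  = hex A
  rows 8-11 [a,b,c=010]: 0101  = hex 5
  rows 12-15 [a,b,c=011]: 1010  = hex A
  rows 16-19 [a,b,c=100]: 1010  = hex A
  rows 20-23 [a,b,c=101]: 0101  = hex 5
  rows 24-27 [a,b,c=110]: 1010  = hex A
  rows 28-31 [a,b,c=111]: 0101  = hex 5
Output column (row 0 .. row 31) = 01011010010110101010010110100101
Output column grouped in 4s = 0101 1010 0101 1010 1010 0101 1010 0101 = 0x5A5AA5A5
Convert to decimal digit by digit (value = value*16 + digit):
  5 -> 5
  5*16 + 10 (A) = 90
  90*16 + 5 = 1445
  1445*16 + 10 (A) = 23130
  23130*16 + 10 (A) = 370090
  370090*16 + 5 = 5921445
  5921445*16 + 10 (A) = 94743130
  94743130*16 + 5 = 1515890085
Decimal = 1515890085

1515890085


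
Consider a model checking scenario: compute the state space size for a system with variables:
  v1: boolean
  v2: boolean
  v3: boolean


State space = product of domain sizes of all variables.
Domain sizes:
  v1 (boolean): 2
  v2 (boolean): 2
  v3 (boolean): 2
Product = 2 * 2 * 2 = 8

8


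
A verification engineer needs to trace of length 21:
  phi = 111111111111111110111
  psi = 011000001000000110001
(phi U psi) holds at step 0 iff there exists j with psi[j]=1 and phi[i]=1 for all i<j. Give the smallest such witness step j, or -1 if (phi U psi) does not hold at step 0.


(phi U psi) at 0: need smallest j with psi[j]=1 and phi[i]=1 for all i in [0,j).
Scan from step 0:
  step 0: phi=1, psi=0 -> continue
  step 1: psi=1 and phi held for [0,1) -> witness found
Witness step = 1

1


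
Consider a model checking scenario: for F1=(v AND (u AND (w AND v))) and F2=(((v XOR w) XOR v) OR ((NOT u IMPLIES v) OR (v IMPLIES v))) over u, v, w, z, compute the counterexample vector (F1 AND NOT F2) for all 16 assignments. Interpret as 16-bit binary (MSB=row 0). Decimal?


F1 = (v AND (u AND (w AND v)))
F2 = (((v XOR w) XOR v) OR ((NOT u IMPLIES v) OR (v IMPLIES v)))
Counterexample to F1=>F2 is where F1=1 and F2=0.
Evaluate each row (bits = u,v,w,z, MSB first):
  row 0 [0000]: F1=0 F2=1 -> F1&~F2 -> 0
  row 1 [0001]: F1=0 F2=1 -> F1&~F2 -> 0
  row 2 [0010]: F1=0 F2=1 -> F1&~F2 -> 0
  row 3 [0011]: F1=0 F2=1 -> F1&~F2 -> 0
  row 4 [0100]: F1=0 F2=1 -> F1&~F2 -> 0
  row 5 [0101]: F1=0 F2=1 -> F1&~F2 -> 0
  row 6 [0110]: F1=0 F2=1 -> F1&~F2 -> 0
  row 7 [0111]: F1=0 F2=1 -> F1&~F2 -> 0
  row 8 [1000]: F1=0 F2=1 -> F1&~F2 -> 0
  row 9 [1001]: F1=0 F2=1 -> F1&~F2 -> 0
  row 10 [1010]: F1=0 F2=1 -> F1&~F2 -> 0
  row 11 [1011]: F1=0 F2=1 -> F1&~F2 -> 0
  row 12 [1100]: F1=0 F2=1 -> F1&~F2 -> 0
  row 13 [1101]: F1=0 F2=1 -> F1&~F2 -> 0
  row 14 [1110]: F1=1 F2=1 -> F1&~F2 -> 0
  row 15 [1111]: F1=1 F2=1 -> F1&~F2 -> 0
Full result column, 4 rows per line (u,v fixed per line; w,z runs 00..11 left to right):
  rows 0-3 [u,v=00]: 0000  = hex 0
  rows 4-7 [u,v=01]: 0000  = hex 0
  rows 8-11 [u,v=10]: 0000  = hex 0
  rows 12-15 [u,v=11]: 0000  = hex 0
Counterexample vector (row 0 .. row 15) = 0000000000000000
Output column grouped in 4s = 0000 0000 0000 0000 = 0x0000
Convert to decimal digit by digit (value = value*16 + digit):
  0 -> 0
  0*16 + 0 = 0
  0*16 + 0 = 0
  0*16 + 0 = 0
Decimal = 0

0


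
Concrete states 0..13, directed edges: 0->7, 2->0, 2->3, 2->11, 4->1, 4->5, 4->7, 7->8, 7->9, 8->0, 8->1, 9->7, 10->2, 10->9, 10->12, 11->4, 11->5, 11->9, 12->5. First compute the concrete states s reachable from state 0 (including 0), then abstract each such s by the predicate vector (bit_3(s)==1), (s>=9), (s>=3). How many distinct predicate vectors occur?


BFS from 0:
Concrete reachable: {0, 1, 7, 8, 9}
Abstract via predicates (bit_3(s)==1), (s>=9), (s>=3):
  (0,0,0) <- {0, 1}
  (0,0,1) <- {7}
  (1,0,1) <- {8}
  (1,1,1) <- {9}
Distinct abstract states = 4

4


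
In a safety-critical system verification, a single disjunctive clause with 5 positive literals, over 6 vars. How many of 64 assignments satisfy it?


Step 1: Total=2^6=64
Step 2: Unsat when all 5 false: 2^1=2
Step 3: Sat=64-2=62

62


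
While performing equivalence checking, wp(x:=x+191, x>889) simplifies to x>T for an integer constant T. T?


Formula: wp(x:=E, P) = P[E/x] (substitute E for x in postcondition)
Step 1: Postcondition: x>889
Step 2: Substitute x+191 for x: x+191>889
Step 3: Solve for x: x > 889-191 = 698

698


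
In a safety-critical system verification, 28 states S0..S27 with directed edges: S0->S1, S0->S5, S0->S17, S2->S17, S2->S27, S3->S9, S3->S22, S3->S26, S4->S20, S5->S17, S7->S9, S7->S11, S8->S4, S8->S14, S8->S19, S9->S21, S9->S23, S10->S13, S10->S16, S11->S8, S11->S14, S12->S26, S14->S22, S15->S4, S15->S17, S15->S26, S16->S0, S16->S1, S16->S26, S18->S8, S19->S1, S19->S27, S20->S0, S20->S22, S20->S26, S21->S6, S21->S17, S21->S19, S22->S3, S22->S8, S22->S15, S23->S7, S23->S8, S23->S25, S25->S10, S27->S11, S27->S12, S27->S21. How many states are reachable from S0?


BFS from S0:
  layer 0: {S0}
  layer 1: {S1, S5, S17}
Reachable set: {S0, S1, S5, S17}
Count = 4

4


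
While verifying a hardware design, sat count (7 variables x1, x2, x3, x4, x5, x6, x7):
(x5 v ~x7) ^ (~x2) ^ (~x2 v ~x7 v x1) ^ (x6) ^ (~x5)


CNF with 5 clauses over 7 vars (128 assignments).
An assignment satisfies CNF iff every clause has >=1 true literal.
Check each row (bits = x1,x2,x3,x4,x5,x6,x7; clause T/F shown):
  row 0 [0000000]: clauses=TTTFT -> 0
  row 1 [0000001]: clauses=FTTFT -> 0
  row 2 [0000010]: clauses=TTTTT -> 1
  row 3 [0000011]: clauses=FTTTT -> 0
  row 4 [0000100]: clauses=TTTFF -> 0
  (every remaining row is evaluated the same way; all 128 results are listed next)
Full result column, 8 rows per line (x1,x2,x3,x4 fixed per line; x5,x6,x7 runs 000..111 left to right):
  rows 0-7 [x1,x2,x3,x4=0000]: 00100000  (ones: 1)
  rows 8-15 [x1,x2,x3,x4=0001]: 00100000  (ones: 1)
  rows 16-23 [x1,x2,x3,x4=0010]: 00100000  (ones: 1)
  rows 24-31 [x1,x2,x3,x4=0011]: 00100000  (ones: 1)
  rows 32-39 [x1,x2,x3,x4=0100]: 00000000  (ones: 0)
  rows 40-47 [x1,x2,x3,x4=0101]: 00000000  (ones: 0)
  rows 48-55 [x1,x2,x3,x4=0110]: 00000000  (ones: 0)
  rows 56-63 [x1,x2,x3,x4=0111]: 00000000  (ones: 0)
  rows 64-71 [x1,x2,x3,x4=1000]: 00100000  (ones: 1)
  rows 72-79 [x1,x2,x3,x4=1001]: 00100000  (ones: 1)
  rows 80-87 [x1,x2,x3,x4=1010]: 00100000  (ones: 1)
  rows 88-95 [x1,x2,x3,x4=1011]: 00100000  (ones: 1)
  rows 96-103 [x1,x2,x3,x4=1100]: 00000000  (ones: 0)
  rows 104-111 [x1,x2,x3,x4=1101]: 00000000  (ones: 0)
  rows 112-119 [x1,x2,x3,x4=1110]: 00000000  (ones: 0)
  rows 120-127 [x1,x2,x3,x4=1111]: 00000000  (ones: 0)
Satisfying assignments = 1+1+1+1+0+0+0+0+1+1+1+1+0+0+0+0 = 8

8


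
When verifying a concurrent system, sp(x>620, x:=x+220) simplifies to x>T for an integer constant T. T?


Formula: sp(P, x:=E) = exists old_x. (x = E[old_x/x]) AND P[old_x/x] (old_x is the value of x before the assignment; eliminate old_x by solving x = E[old_x/x] for old_x)
Step 1: Precondition P: x>620, i.e. old_x > 620
Step 2: Assignment gives x = old_x + 220, so old_x = x - 220
Step 3: Substitute into P: x - 220 > 620
Step 4: Simplify: x > 620+220 = 840

840


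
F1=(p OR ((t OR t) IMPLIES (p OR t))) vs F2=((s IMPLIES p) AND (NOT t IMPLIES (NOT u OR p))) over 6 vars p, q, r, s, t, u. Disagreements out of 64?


F1 = (p OR ((t OR t) IMPLIES (p OR t)))
F2 = ((s IMPLIES p) AND (NOT t IMPLIES (NOT u OR p)))
Evaluate both on each of 64 rows (bits = p,q,r,s,t,u):
  row 0 [000000]: F1=1 F2=1 -> 0
  row 1 [000001]: F1=1 F2=0 (differ) -> 1
  row 2 [000010]: F1=1 F2=1 -> 0
  row 3 [000011]: F1=1 F2=1 -> 0
  row 4 [000100]: F1=1 F2=0 (differ) -> 1
  (every remaining row is evaluated the same way; all 64 results are listed next)
Full result column, 8 rows per line (p,q,r fixed per line; s,t,u runs 000..111 left to right):
  rows 0-7 [p,q,r=000]: 01001111  (ones: 5)
  rows 8-15 [p,q,r=001]: 01001111  (ones: 5)
  rows 16-23 [p,q,r=010]: 01001111  (ones: 5)
  rows 24-31 [p,q,r=011]: 01001111  (ones: 5)
  rows 32-39 [p,q,r=100]: 00000000  (ones: 0)
  rows 40-47 [p,q,r=101]: 00000000  (ones: 0)
  rows 48-55 [p,q,r=110]: 00000000  (ones: 0)
  rows 56-63 [p,q,r=111]: 00000000  (ones: 0)
Disagreements = 5+5+5+5+0+0+0+0 = 20

20


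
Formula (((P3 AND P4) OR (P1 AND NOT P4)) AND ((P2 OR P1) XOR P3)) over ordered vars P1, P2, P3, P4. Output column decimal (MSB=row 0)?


Formula: (((P3 AND P4) OR (P1 AND NOT P4)) AND ((P2 OR P1) XOR P3)) over P1, P2, P3, P4 (16 rows)
Evaluate each row (bits = P1,P2,P3,P4, MSB first):
  row 0 [0000]: (((0 AND 0) OR (0 AND NOT 0)) AND ((0 OR 0) XOR 0)) -> 0
  row 1 [0001]: (((0 AND 1) OR (0 AND NOT 1)) AND ((0 OR 0) XOR 0)) -> 0
  row 2 [0010]: (((1 AND 0) OR (0 AND NOT 0)) AND ((0 OR 0) XOR 1)) -> 0
  row 3 [0011]: (((1 AND 1) OR (0 AND NOT 1)) AND ((0 OR 0) XOR 1)) -> 1
  row 4 [0100]: (((0 AND 0) OR (0 AND NOT 0)) AND ((1 OR 0) XOR 0)) -> 0
  row 5 [0101]: (((0 AND 1) OR (0 AND NOT 1)) AND ((1 OR 0) XOR 0)) -> 0
  row 6 [0110]: (((1 AND 0) OR (0 AND NOT 0)) AND ((1 OR 0) XOR 1)) -> 0
  row 7 [0111]: (((1 AND 1) OR (0 AND NOT 1)) AND ((1 OR 0) XOR 1)) -> 0
  row 8 [1000]: (((0 AND 0) OR (1 AND NOT 0)) AND ((0 OR 1) XOR 0)) -> 1
  row 9 [1001]: (((0 AND 1) OR (1 AND NOT 1)) AND ((0 OR 1) XOR 0)) -> 0
  row 10 [1010]: (((1 AND 0) OR (1 AND NOT 0)) AND ((0 OR 1) XOR 1)) -> 0
  row 11 [1011]: (((1 AND 1) OR (1 AND NOT 1)) AND ((0 OR 1) XOR 1)) -> 0
  row 12 [1100]: (((0 AND 0) OR (1 AND NOT 0)) AND ((1 OR 1) XOR 0)) -> 1
  row 13 [1101]: (((0 AND 1) OR (1 AND NOT 1)) AND ((1 OR 1) XOR 0)) -> 0
  row 14 [1110]: (((1 AND 0) OR (1 AND NOT 0)) AND ((1 OR 1) XOR 1)) -> 0
  row 15 [1111]: (((1 AND 1) OR (1 AND NOT 1)) AND ((1 OR 1) XOR 1)) -> 0
Full result column, 4 rows per line (P1,P2 fixed per line; P3,P4 runs 00..11 left to right):
  rows 0-3 [P1,P2=00]: 0001  = hex 1
  rows 4-7 [P1,P2=01]: 0000  = hex 0
  rows 8-11 [P1,P2=10]: 1000  = hex 8
  rows 12-15 [P1,P2=11]: 1000  = hex 8
Output column (row 0 .. row 15) = 0001000010001000
Output column grouped in 4s = 0001 0000 1000 1000 = 0x1088
Convert to decimal digit by digit (value = value*16 + digit):
  1 -> 1
  1*16 + 0 = 16
  16*16 + 8 = 264
  264*16 + 8 = 4232
Decimal = 4232

4232


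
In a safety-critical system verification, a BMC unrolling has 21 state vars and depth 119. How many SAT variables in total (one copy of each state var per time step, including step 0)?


BMC unrolls to depth k, creating one copy of each state var for steps 0..k.
Step count = 119 + 1 = 120 (steps 0 through 119)
Vars per step = 21
Total = 21 * 120 = 2520

2520


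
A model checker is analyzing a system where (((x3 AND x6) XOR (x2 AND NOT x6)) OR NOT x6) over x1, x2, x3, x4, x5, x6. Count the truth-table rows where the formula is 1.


Formula: (((x3 AND x6) XOR (x2 AND NOT x6)) OR NOT x6) over 6 vars (64 rows)
Evaluate each row (x1, x2, x3, x4, x5, x6 as bits, MSB first):
  row 0 [000000]: (((0 AND 0) XOR (0 AND NOT 0)) OR NOT 0) -> 1
  row 1 [000001]: (((0 AND 1) XOR (0 AND NOT 1)) OR NOT 1) -> 0
  row 2 [000010]: (((0 AND 0) XOR (0 AND NOT 0)) OR NOT 0) -> 1
  row 3 [000011]: (((0 AND 1) XOR (0 AND NOT 1)) OR NOT 1) -> 0
  row 4 [000100]: (((0 AND 0) XOR (0 AND NOT 0)) OR NOT 0) -> 1
  (every remaining row is evaluated the same way; all 64 results are listed next)
Full result column, 8 rows per line (x1,x2,x3 fixed per line; x4,x5,x6 runs 000..111 left to right):
  rows 0-7 [x1,x2,x3=000]: 10101010  (ones: 4)
  rows 8-15 [x1,x2,x3=001]: 11111111  (ones: 8)
  rows 16-23 [x1,x2,x3=010]: 10101010  (ones: 4)
  rows 24-31 [x1,x2,x3=011]: 11111111  (ones: 8)
  rows 32-39 [x1,x2,x3=100]: 10101010  (ones: 4)
  rows 40-47 [x1,x2,x3=101]: 11111111  (ones: 8)
  rows 48-55 [x1,x2,x3=110]: 10101010  (ones: 4)
  rows 56-63 [x1,x2,x3=111]: 11111111  (ones: 8)
Count of 1-rows = 4+8+4+8+4+8+4+8 = 48

48


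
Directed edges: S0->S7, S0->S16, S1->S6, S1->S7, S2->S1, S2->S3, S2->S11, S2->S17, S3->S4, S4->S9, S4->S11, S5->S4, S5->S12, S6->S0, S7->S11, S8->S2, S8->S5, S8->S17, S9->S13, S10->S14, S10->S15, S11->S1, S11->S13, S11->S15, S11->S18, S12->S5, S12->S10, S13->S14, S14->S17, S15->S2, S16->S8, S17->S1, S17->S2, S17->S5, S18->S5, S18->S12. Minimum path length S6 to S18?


BFS layer-by-layer from S6:
  dist 0: {S6}
  dist 1: {S0}
  dist 2: {S7, S16}
  dist 3: {S8, S11}
  dist 4: {S1, S2, S5, S13, S15, S17, S18}
  -> S18 reached at distance 4
Shortest path length = 4

4


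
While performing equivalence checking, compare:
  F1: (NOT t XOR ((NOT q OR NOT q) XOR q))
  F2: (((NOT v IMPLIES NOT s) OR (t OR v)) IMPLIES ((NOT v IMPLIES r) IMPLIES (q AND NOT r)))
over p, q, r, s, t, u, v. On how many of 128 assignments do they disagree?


F1 = (NOT t XOR ((NOT q OR NOT q) XOR q))
F2 = (((NOT v IMPLIES NOT s) OR (t OR v)) IMPLIES ((NOT v IMPLIES r) IMPLIES (q AND NOT r)))
Evaluate both on each of 128 rows (bits = p,q,r,s,t,u,v):
  row 0 [0000000]: F1=0 F2=1 (differ) -> 1
  row 1 [0000001]: F1=0 F2=0 -> 0
  row 2 [0000010]: F1=0 F2=1 (differ) -> 1
  row 3 [0000011]: F1=0 F2=0 -> 0
  row 4 [0000100]: F1=1 F2=1 -> 0
  (every remaining row is evaluated the same way; all 128 results are listed next)
Full result column, 8 rows per line (p,q,r,s fixed per line; t,u,v runs 000..111 left to right):
  rows 0-7 [p,q,r,s=0000]: 10100101  (ones: 4)
  rows 8-15 [p,q,r,s=0001]: 10100101  (ones: 4)
  rows 16-23 [p,q,r,s=0010]: 00001111  (ones: 4)
  rows 24-31 [p,q,r,s=0011]: 10101111  (ones: 6)
  rows 32-39 [p,q,r,s=0100]: 11110000  (ones: 4)
  rows 40-47 [p,q,r,s=0101]: 11110000  (ones: 4)
  rows 48-55 [p,q,r,s=0110]: 00001111  (ones: 4)
  rows 56-63 [p,q,r,s=0111]: 10101111  (ones: 6)
  rows 64-71 [p,q,r,s=1000]: 10100101  (ones: 4)
  rows 72-79 [p,q,r,s=1001]: 10100101  (ones: 4)
  rows 80-87 [p,q,r,s=1010]: 00001111  (ones: 4)
  rows 88-95 [p,q,r,s=1011]: 10101111  (ones: 6)
  rows 96-103 [p,q,r,s=1100]: 11110000  (ones: 4)
  rows 104-111 [p,q,r,s=1101]: 11110000  (ones: 4)
  rows 112-119 [p,q,r,s=1110]: 00001111  (ones: 4)
  rows 120-127 [p,q,r,s=1111]: 10101111  (ones: 6)
Disagreements = 4+4+4+6+4+4+4+6+4+4+4+6+4+4+4+6 = 72

72


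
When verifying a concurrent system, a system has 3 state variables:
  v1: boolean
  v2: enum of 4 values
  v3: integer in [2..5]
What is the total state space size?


State space = product of domain sizes of all variables.
Domain sizes:
  v1 (boolean): 2
  v2 (enum of 4 values): 4
  v3 (integer in [2..5]): 4
Product = 2 * 4 * 4 = 32

32


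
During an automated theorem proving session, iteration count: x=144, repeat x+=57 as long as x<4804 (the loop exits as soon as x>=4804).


Step 1: x goes from 144 toward 4804 by 57; the body runs while x<4804, so iterations = ceil((bound-start)/step)
Step 2: Distance=4660
Step 3: ceil(4660/57)=82

82


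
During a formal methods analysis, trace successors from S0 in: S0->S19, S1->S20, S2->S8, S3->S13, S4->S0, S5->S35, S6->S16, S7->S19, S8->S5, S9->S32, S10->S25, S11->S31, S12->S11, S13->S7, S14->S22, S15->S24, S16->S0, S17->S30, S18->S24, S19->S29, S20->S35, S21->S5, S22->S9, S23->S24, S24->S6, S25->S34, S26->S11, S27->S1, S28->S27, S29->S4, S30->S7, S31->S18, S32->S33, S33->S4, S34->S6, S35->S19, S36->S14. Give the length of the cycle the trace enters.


Trace from S0 until a state repeats:
  S0 -> S19 -> S29 -> S4 -> S0
S0 first seen at step 0, revisited at step 4.
Cycle length = 4 - 0 = 4

4


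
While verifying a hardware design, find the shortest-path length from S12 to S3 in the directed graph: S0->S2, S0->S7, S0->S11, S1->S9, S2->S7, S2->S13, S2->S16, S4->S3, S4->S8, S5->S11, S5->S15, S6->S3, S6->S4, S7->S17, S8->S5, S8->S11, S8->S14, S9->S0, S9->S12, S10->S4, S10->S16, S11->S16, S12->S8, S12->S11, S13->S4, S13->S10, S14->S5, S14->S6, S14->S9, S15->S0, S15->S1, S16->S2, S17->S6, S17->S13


BFS layer-by-layer from S12:
  dist 0: {S12}
  dist 1: {S8, S11}
  dist 2: {S5, S14, S16}
  dist 3: {S2, S6, S9, S15}
  dist 4: {S0, S1, S3, S4, S7, S13}
  -> S3 reached at distance 4
Shortest path length = 4

4


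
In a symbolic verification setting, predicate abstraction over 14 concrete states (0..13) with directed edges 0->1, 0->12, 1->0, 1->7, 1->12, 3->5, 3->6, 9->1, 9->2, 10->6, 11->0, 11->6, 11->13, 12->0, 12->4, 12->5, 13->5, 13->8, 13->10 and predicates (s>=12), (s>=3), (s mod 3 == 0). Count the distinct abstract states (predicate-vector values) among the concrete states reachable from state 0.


BFS from 0:
Concrete reachable: {0, 1, 4, 5, 7, 12}
Abstract via predicates (s>=12), (s>=3), (s mod 3 == 0):
  (0,0,0) <- {1}
  (0,0,1) <- {0}
  (0,1,0) <- {4, 5, 7}
  (1,1,1) <- {12}
Distinct abstract states = 4

4


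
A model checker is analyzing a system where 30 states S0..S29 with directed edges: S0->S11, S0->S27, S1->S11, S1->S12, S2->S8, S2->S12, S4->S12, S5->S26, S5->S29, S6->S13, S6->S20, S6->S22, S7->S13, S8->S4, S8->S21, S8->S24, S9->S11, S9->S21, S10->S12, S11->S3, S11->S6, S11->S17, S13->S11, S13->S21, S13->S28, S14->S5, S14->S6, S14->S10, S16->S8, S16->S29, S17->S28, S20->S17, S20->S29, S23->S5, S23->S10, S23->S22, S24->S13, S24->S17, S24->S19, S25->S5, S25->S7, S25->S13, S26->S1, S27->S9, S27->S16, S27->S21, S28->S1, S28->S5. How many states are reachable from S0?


BFS from S0:
  layer 0: {S0}
  layer 1: {S11, S27}
  layer 2: {S3, S6, S9, S16, S17, S21}
  layer 3: {S8, S13, S20, S22, S28, S29}
  layer 4: {S1, S4, S5, S24}
  layer 5: {S12, S19, S26}
Reachable set: {S0, S1, S3, S4, S5, S6, S8, S9, S11, S12, S13, S16, S17, S19, S20, S21, S22, S24, S26, S27, S28, S29}
Count = 22

22


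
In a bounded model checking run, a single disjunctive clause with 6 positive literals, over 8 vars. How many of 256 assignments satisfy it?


Step 1: Total=2^8=256
Step 2: Unsat when all 6 false: 2^2=4
Step 3: Sat=256-4=252

252


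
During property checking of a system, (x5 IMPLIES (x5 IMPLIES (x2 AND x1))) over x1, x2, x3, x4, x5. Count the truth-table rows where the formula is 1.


Formula: (x5 IMPLIES (x5 IMPLIES (x2 AND x1))) over 5 vars (32 rows)
Evaluate each row (x1, x2, x3, x4, x5 as bits, MSB first):
  row 0 [00000]: (0 IMPLIES (0 IMPLIES (0 AND 0))) -> 1
  row 1 [00001]: (1 IMPLIES (1 IMPLIES (0 AND 0))) -> 0
  row 2 [00010]: (0 IMPLIES (0 IMPLIES (0 AND 0))) -> 1
  row 3 [00011]: (1 IMPLIES (1 IMPLIES (0 AND 0))) -> 0
  row 4 [00100]: (0 IMPLIES (0 IMPLIES (0 AND 0))) -> 1
  row 5 [00101]: (1 IMPLIES (1 IMPLIES (0 AND 0))) -> 0
  row 6 [00110]: (0 IMPLIES (0 IMPLIES (0 AND 0))) -> 1
  row 7 [00111]: (1 IMPLIES (1 IMPLIES (0 AND 0))) -> 0
  row 8 [01000]: (0 IMPLIES (0 IMPLIES (1 AND 0))) -> 1
  row 9 [01001]: (1 IMPLIES (1 IMPLIES (1 AND 0))) -> 0
  row 10 [01010]: (0 IMPLIES (0 IMPLIES (1 AND 0))) -> 1
  row 11 [01011]: (1 IMPLIES (1 IMPLIES (1 AND 0))) -> 0
  row 12 [01100]: (0 IMPLIES (0 IMPLIES (1 AND 0))) -> 1
  row 13 [01101]: (1 IMPLIES (1 IMPLIES (1 AND 0))) -> 0
  row 14 [01110]: (0 IMPLIES (0 IMPLIES (1 AND 0))) -> 1
  row 15 [01111]: (1 IMPLIES (1 IMPLIES (1 AND 0))) -> 0
  row 16 [10000]: (0 IMPLIES (0 IMPLIES (0 AND 1))) -> 1
  row 17 [10001]: (1 IMPLIES (1 IMPLIES (0 AND 1))) -> 0
  row 18 [10010]: (0 IMPLIES (0 IMPLIES (0 AND 1))) -> 1
  row 19 [10011]: (1 IMPLIES (1 IMPLIES (0 AND 1))) -> 0
  row 20 [10100]: (0 IMPLIES (0 IMPLIES (0 AND 1))) -> 1
  row 21 [10101]: (1 IMPLIES (1 IMPLIES (0 AND 1))) -> 0
  row 22 [10110]: (0 IMPLIES (0 IMPLIES (0 AND 1))) -> 1
  row 23 [10111]: (1 IMPLIES (1 IMPLIES (0 AND 1))) -> 0
  row 24 [11000]: (0 IMPLIES (0 IMPLIES (1 AND 1))) -> 1
  row 25 [11001]: (1 IMPLIES (1 IMPLIES (1 AND 1))) -> 1
  row 26 [11010]: (0 IMPLIES (0 IMPLIES (1 AND 1))) -> 1
  row 27 [11011]: (1 IMPLIES (1 IMPLIES (1 AND 1))) -> 1
  row 28 [11100]: (0 IMPLIES (0 IMPLIES (1 AND 1))) -> 1
  row 29 [11101]: (1 IMPLIES (1 IMPLIES (1 AND 1))) -> 1
  row 30 [11110]: (0 IMPLIES (0 IMPLIES (1 AND 1))) -> 1
  row 31 [11111]: (1 IMPLIES (1 IMPLIES (1 AND 1))) -> 1
Full result column, 8 rows per line (x1,x2 fixed per line; x3,x4,x5 runs 000..111 left to right):
  rows 0-7 [x1,x2=00]: 10101010  (ones: 4)
  rows 8-15 [x1,x2=01]: 10101010  (ones: 4)
  rows 16-23 [x1,x2=10]: 10101010  (ones: 4)
  rows 24-31 [x1,x2=11]: 11111111  (ones: 8)
Count of 1-rows = 4+4+4+8 = 20

20
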